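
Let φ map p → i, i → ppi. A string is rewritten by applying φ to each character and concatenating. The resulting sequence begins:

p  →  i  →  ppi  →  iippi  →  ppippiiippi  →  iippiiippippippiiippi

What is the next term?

Rewriting the 21 symbols of iippiiippippippiiippi one by one yields ppi ppi i i ppi ppi ppi i i ppi i i ppi i i ppi ppi ppi i i ppi; concatenated:

ppippiiippippippiiippiiippiiippippippiiippi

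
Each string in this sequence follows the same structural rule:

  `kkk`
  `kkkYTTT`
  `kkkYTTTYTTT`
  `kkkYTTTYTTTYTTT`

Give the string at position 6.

Each term is the previous one with YTTT appended.
From kkkYTTTYTTTYTTT, 2 further steps: kkkYTTTYTTTYTTT → kkkYTTTYTTTYTTTYTTT → (answer).

kkkYTTTYTTTYTTTYTTTYTTT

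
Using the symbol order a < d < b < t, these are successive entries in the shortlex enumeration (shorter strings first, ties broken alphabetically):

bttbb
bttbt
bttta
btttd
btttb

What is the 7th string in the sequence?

Advancing 2 positions from btttb through btttb → btttt reaches term 7.

taaaa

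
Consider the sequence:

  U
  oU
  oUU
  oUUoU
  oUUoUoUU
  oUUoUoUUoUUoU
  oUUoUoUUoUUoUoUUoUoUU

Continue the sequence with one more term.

From term 3 onward, concatenate the last term with the second-to-last: oU·U = oUU, oUU·oU = oUUoU, …
So term 8 is oUUoUoUUoUUoUoUUoUoUU·oUUoUoUUoUUoU.

oUUoUoUUoUUoUoUUoUoUUoUUoUoUUoUUoU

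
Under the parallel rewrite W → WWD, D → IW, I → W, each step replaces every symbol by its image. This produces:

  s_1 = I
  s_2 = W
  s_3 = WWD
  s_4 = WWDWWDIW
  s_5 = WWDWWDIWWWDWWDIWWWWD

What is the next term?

Replace each of the 20 characters of WWDWWDIWWWDWWDIWWWWD in place — WWD WWD IW WWD WWD IW W WWD WWD WWD IW WWD WWD IW W WWD WWD WWD WWD IW — and concatenate.

WWDWWDIWWWDWWDIWWWWDWWDWWDIWWWDWWDIWWWWDWWDWWDWWDIW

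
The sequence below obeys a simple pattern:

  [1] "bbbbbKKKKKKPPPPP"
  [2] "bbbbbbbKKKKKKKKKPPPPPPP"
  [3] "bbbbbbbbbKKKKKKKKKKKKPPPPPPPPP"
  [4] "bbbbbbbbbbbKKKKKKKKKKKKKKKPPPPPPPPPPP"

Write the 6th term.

Term n consists of 2n+3 b's, followed by 3n+3 K's, followed by 2n+3 P's (n = 1, 2, …).
At n = 6 the blocks have lengths 15, 21, 15.

bbbbbbbbbbbbbbbKKKKKKKKKKKKKKKKKKKKKPPPPPPPPPPPPPPP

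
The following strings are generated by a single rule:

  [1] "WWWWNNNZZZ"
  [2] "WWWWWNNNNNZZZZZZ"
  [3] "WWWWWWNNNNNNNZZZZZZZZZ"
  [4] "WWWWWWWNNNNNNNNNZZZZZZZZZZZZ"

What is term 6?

WWWWWWWWWNNNNNNNNNNNNNZZZZZZZZZZZZZZZZZZ

Term n consists of n+3 W's, followed by 2n+1 N's, followed by 3n Z's (n = 1, 2, …).
For term 6, n = 6, so the run lengths are 9, 13, 18.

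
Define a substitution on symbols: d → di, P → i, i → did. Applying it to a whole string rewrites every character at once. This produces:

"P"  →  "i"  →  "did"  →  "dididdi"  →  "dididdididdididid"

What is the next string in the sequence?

dididdididdidididdididdidididdididdididdi

φ(dididdididdididid) expands symbol-by-symbol to di did di did di di did di did di di did di did di did di; joining the 17 pieces gives the next term.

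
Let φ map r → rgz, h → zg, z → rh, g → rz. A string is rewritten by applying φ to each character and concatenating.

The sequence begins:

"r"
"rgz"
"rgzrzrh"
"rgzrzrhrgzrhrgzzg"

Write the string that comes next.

rgzrzrhrgzrhrgzzgrgzrzrhrgzzgrgzrzrhrhrz

φ(rgzrzrhrgzrhrgzzg) expands symbol-by-symbol to rgz rz rh rgz rh rgz zg rgz rz rh rgz zg rgz rz rh rh rz; joining the 17 pieces gives the next term.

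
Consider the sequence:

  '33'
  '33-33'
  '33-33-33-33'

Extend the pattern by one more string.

s(k+1) = s(k)·-·s(k) — each term doubles the last with '-' between the halves.
Doubling 33-33-33-33 with '-' between the halves:

33-33-33-33-33-33-33-33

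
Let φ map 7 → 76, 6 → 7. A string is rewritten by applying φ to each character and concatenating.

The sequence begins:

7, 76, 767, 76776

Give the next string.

Apply φ to 76776 symbol by symbol: 7→76, 6→7, 7→76, 7→76, 6→7; joined: 76 7 76 76 7.

76776767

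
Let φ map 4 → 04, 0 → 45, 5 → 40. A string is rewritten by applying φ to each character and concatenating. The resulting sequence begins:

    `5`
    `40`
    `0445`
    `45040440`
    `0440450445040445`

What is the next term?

Applying the rule to each of the 16 symbols of 0440450445040445 gives the pieces 45 04 04 45 04 40 45 04 04 40 45 04 45 04 04 40, which concatenate to the answer.

45040445044045040440450445040440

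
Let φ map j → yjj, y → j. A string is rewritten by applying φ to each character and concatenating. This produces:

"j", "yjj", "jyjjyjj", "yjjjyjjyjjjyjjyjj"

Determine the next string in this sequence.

jyjjyjjyjjjyjjyjjjyjjyjjyjjjyjjyjjjyjjyjj

φ(yjjjyjjyjjjyjjyjj) expands symbol-by-symbol to j yjj yjj yjj j yjj yjj j yjj yjj yjj j yjj yjj j yjj yjj; joining the 17 pieces gives the next term.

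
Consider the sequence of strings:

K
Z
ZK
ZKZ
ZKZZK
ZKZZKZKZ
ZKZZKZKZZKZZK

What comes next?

ZKZZKZKZZKZZKZKZZKZKZ

Each term (from the third on) is the previous term followed by the one before it: term 3 = Z·K = ZK.
Continuing: ZKZZKZKZZKZZK · ZKZZKZKZ gives term 8.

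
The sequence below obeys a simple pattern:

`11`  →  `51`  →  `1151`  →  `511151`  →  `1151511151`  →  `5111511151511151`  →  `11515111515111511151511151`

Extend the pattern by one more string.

511151115151115111515111515111511151511151

This is a Fibonacci-style word recurrence s(k) = s(k−2)·s(k−1): e.g. 11·51 = 1151.
The next term joins 5111511151511151 and 11515111515111511151511151.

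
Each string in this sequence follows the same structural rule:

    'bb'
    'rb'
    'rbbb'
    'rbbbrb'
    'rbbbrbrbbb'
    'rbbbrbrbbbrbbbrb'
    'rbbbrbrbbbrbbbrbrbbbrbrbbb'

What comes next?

rbbbrbrbbbrbbbrbrbbbrbrbbbrbbbrbrbbbrbbbrb

From term 3 onward, concatenate the last term with the second-to-last: rb·bb = rbbb, rbbb·rb = rbbbrb, …
The next term joins rbbbrbrbbbrbbbrbrbbbrbrbbb and rbbbrbrbbbrbbbrb.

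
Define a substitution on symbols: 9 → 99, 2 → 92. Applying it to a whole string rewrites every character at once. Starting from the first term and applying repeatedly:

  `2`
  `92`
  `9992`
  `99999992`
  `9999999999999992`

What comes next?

Replace each of the 16 characters of 9999999999999992 in place — 99 99 99 99 99 99 99 99 99 99 99 99 99 99 99 92 — and concatenate.

99999999999999999999999999999992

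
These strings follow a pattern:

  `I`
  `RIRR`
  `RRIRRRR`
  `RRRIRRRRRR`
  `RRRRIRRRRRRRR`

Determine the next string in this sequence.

s(k+1) = R·s(k)·RR, so each term gains R as a prefix and RR as a suffix.
Applying this once more to RRRRIRRRRRRRR:

RRRRRIRRRRRRRRRR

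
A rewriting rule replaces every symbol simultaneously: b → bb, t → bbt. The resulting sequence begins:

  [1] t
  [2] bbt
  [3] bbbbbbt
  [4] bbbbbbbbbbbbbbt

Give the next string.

φ(bbbbbbbbbbbbbbt) expands symbol-by-symbol to bb bb bb bb bb bb bb bb bb bb bb bb bb bb bbt; joining the 15 pieces gives the next term.

bbbbbbbbbbbbbbbbbbbbbbbbbbbbbbt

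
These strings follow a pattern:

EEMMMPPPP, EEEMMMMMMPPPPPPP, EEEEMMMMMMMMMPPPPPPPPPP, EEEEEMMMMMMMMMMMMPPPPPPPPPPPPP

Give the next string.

EEEEEEMMMMMMMMMMMMMMMPPPPPPPPPPPPPPPP

Each string has the form E^{n+1} M^{3n} P^{3n+1} (n = 1, 2, …).
Setting n = 5 gives 6, 15, 16 characters in each block.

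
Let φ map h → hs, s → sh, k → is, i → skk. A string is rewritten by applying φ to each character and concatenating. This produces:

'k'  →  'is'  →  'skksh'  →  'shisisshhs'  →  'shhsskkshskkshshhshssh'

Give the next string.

shhshsshshisisshhsshisisshhsshhshsshhsshshhs

φ(shhsskkshskkshshhshssh) expands symbol-by-symbol to sh hs hs sh sh is is sh hs sh is is sh hs sh hs hs sh hs sh sh hs; joining the 22 pieces gives the next term.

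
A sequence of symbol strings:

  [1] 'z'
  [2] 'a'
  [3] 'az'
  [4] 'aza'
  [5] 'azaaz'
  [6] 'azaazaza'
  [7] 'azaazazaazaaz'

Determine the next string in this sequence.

azaazazaazaazazaazaza

This is a Fibonacci-style word recurrence s(k) = s(k−1)·s(k−2): e.g. a·z = az.
So term 8 is azaazazaazaaz·azaazaza.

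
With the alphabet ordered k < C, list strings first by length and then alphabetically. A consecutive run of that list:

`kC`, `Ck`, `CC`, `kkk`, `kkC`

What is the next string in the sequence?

Find the rightmost character of kkC below C, bump it to the next letter, and reset everything to its right to k.

kCk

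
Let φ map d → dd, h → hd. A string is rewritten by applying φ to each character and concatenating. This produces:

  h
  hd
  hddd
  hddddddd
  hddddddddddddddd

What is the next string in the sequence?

Applying the rule to each of the 16 symbols of hddddddddddddddd gives the pieces hd dd dd dd dd dd dd dd dd dd dd dd dd dd dd dd, which concatenate to the answer.

hddddddddddddddddddddddddddddddd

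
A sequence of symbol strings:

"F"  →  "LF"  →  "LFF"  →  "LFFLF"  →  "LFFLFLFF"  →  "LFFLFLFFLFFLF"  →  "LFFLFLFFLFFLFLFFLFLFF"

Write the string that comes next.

LFFLFLFFLFFLFLFFLFLFFLFFLFLFFLFFLF

Each term (from the third on) is the previous term followed by the one before it: term 3 = LF·F = LFF.
Continuing: LFFLFLFFLFFLFLFFLFLFF · LFFLFLFFLFFLF gives term 8.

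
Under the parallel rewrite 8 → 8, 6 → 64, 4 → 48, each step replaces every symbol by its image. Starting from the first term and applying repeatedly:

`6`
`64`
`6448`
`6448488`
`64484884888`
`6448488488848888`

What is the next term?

Applying the rule to each of the 16 symbols of 6448488488848888 gives the pieces 64 48 48 8 48 8 8 48 8 8 8 48 8 8 8 8, which concatenate to the answer.

6448488488848888488888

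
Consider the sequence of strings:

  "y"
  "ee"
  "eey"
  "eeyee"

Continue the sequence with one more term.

This is a Fibonacci-style word recurrence s(k) = s(k−1)·s(k−2): e.g. ee·y = eey.
Continuing: eeyee · eey gives term 5.

eeyeeeey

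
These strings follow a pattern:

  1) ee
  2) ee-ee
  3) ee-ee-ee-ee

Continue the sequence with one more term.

Every step duplicates the string with '-' between the halves.
Doubling ee-ee-ee-ee with '-' between the halves:

ee-ee-ee-ee-ee-ee-ee-ee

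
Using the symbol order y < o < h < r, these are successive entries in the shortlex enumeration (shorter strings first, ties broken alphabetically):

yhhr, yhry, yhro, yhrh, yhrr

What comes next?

Treat yhrr as a base-4 numeral over the given alphabet and add one, carrying through any trailing r's.

yryy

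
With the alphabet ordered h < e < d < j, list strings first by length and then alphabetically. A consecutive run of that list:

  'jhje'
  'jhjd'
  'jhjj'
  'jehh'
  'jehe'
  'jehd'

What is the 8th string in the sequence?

Continuing the enumeration 2 steps past jehd: jehd → jehj → (answer).

jeeh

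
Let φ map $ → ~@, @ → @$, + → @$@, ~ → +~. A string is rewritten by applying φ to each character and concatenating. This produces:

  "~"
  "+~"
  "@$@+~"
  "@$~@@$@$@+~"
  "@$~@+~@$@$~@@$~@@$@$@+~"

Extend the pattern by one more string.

Rewriting the 23 symbols of @$~@+~@$@$~@@$~@@$@$@+~ one by one yields @$ ~@ +~ @$ @$@ +~ @$ ~@ @$ ~@ +~ @$ @$ ~@ +~ @$ @$ ~@ @$ ~@ @$ @$@ +~; concatenated:

@$~@+~@$@$@+~@$~@@$~@+~@$@$~@+~@$@$~@@$~@@$@$@+~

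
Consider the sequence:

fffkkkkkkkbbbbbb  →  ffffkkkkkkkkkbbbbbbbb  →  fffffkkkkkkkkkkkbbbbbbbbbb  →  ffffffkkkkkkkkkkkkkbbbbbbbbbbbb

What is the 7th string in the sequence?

Each string has the form f^{n} k^{2n+1} b^{2n}, where the shown terms are n = 3, 4, 5, 6.
At n = 9 the blocks have lengths 9, 19, 18.

fffffffffkkkkkkkkkkkkkkkkkkkbbbbbbbbbbbbbbbbbb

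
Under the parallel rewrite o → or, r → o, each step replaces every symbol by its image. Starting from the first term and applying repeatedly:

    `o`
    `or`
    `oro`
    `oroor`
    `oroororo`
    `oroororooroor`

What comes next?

Rewriting the 13 symbols of oroororooroor one by one yields or o or or o or o or or o or or o; concatenated:

oroororooroororoororo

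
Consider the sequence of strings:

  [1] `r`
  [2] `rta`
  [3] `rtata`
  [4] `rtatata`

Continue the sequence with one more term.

Every step adds ta to the end: s(k+1) = s(k)·ta.
Applying this once more to rtatata:

rtatatata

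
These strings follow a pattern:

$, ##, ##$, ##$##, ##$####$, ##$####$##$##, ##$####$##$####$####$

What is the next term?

From term 3 onward, concatenate the last term with the second-to-last: ##·$ = ##$, ##$·## = ##$##, …
Continuing: ##$####$##$####$####$ · ##$####$##$## gives term 8.

##$####$##$####$####$##$####$##$##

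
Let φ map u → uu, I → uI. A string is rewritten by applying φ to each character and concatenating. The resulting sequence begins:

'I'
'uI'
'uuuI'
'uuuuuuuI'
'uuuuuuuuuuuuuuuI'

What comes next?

Rewriting the 16 symbols of uuuuuuuuuuuuuuuI one by one yields uu uu uu uu uu uu uu uu uu uu uu uu uu uu uu uI; concatenated:

uuuuuuuuuuuuuuuuuuuuuuuuuuuuuuuI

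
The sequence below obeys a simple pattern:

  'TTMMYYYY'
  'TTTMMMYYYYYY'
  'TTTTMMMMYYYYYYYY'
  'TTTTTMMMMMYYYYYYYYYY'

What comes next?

TTTTTTMMMMMMYYYYYYYYYYYY

The n-th term is n T's then n M's then 2n Y's, where the shown terms are n = 2, 3, 4, 5.
Setting n = 6 gives 6, 6, 12 characters in each block.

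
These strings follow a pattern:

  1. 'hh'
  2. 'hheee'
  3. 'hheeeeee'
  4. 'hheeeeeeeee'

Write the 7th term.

hheeeeeeeeeeeeeeeeee

The strings grow by a fixed suffix eee each time.
From hheeeeeeeee, 3 further steps: hheeeeeeeee → hheeeeeeeeeeee → hheeeeeeeeeeeeeee → (answer).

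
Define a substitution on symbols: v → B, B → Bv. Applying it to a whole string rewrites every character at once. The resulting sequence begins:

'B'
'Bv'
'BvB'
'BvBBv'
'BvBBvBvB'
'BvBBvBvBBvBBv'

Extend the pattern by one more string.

φ(BvBBvBvBBvBBv) expands symbol-by-symbol to Bv B Bv Bv B Bv B Bv Bv B Bv Bv B; joining the 13 pieces gives the next term.

BvBBvBvBBvBBvBvBBvBvB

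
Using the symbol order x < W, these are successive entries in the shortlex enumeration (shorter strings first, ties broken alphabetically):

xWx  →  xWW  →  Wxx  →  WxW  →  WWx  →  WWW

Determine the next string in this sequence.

xxxx

After WWW the length-3 strings are exhausted; the first length-4 string is 4 copies of x.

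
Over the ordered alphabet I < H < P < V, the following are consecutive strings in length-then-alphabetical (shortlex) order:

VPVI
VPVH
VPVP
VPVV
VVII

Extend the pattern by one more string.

Find the rightmost character of VVII below V, bump it to the next letter, and reset everything to its right to I.

VVIH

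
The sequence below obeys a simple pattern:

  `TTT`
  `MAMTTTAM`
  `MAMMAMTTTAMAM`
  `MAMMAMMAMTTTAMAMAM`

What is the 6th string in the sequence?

Each term wraps the previous one in MAM on the left and AM on the right.
From MAMMAMMAMTTTAMAMAM, 2 further steps: MAMMAMMAMTTTAMAMAM → MAMMAMMAMMAMTTTAMAMAMAM → (answer).

MAMMAMMAMMAMMAMTTTAMAMAMAMAM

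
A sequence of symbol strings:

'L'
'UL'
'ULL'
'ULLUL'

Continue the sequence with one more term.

Each term (from the third on) is the previous term followed by the one before it: term 3 = UL·L = ULL.
So term 5 is ULLUL·ULL.

ULLULULL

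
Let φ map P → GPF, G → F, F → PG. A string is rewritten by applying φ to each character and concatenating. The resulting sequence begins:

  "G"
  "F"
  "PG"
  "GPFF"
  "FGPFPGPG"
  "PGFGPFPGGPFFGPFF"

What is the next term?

GPFFPGFGPFPGGPFFFGPFPGPGFGPFPGPG

φ(PGFGPFPGGPFFGPFF) expands symbol-by-symbol to GPF F PG F GPF PG GPF F F GPF PG PG F GPF PG PG; joining the 16 pieces gives the next term.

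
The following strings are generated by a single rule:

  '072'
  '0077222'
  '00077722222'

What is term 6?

00000077777722222222222

Reading off run lengths: 0 runs 1, 2, 3; 7 runs 1, 2, 3; 2 runs 1, 3, 5 — each is linear in n (n = 1, 2, …).
For term 6, n = 6, so the run lengths are 6, 6, 11.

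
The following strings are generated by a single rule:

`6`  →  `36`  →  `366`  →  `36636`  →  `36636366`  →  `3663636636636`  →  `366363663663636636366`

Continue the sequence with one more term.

From term 3 onward, concatenate the last term with the second-to-last: 36·6 = 366, 366·36 = 36636, …
Continuing: 366363663663636636366 · 3663636636636 gives term 8.

3663636636636366363663663636636636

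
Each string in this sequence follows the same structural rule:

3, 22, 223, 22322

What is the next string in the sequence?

22322223

From term 3 onward, concatenate the last term with the second-to-last: 22·3 = 223, 223·22 = 22322, …
So term 5 is 22322·223.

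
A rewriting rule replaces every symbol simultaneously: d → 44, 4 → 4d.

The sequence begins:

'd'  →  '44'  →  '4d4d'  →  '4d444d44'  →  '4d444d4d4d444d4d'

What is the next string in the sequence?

φ(4d444d4d4d444d4d) expands symbol-by-symbol to 4d 44 4d 4d 4d 44 4d 44 4d 44 4d 4d 4d 44 4d 44; joining the 16 pieces gives the next term.

4d444d4d4d444d444d444d4d4d444d44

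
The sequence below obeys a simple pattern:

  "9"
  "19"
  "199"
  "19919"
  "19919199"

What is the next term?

1991919919919

Each term (from the third on) is the previous term followed by the one before it: term 3 = 19·9 = 199.
Continuing: 19919199 · 19919 gives term 6.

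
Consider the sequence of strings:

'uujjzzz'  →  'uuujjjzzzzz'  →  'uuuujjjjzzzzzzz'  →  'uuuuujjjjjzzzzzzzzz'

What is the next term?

Term n consists of n+1 u's, followed by n+1 j's, followed by 2n+1 z's (n = 1, 2, …).
At n = 5 the blocks have lengths 6, 6, 11.

uuuuuujjjjjjzzzzzzzzzzz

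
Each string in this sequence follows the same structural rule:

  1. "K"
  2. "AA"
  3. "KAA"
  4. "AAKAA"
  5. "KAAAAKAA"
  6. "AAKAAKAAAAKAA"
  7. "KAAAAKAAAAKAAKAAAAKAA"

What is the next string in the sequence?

AAKAAKAAAAKAAKAAAAKAAAAKAAKAAAAKAA

From term 3 onward, concatenate the second-to-last term with the last: K·AA = KAA, AA·KAA = AAKAA, …
So term 8 is AAKAAKAAAAKAA·KAAAAKAAAAKAAKAAAAKAA.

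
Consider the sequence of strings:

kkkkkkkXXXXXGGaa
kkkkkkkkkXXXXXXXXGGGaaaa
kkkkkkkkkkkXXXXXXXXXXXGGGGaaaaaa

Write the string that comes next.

kkkkkkkkkkkkkXXXXXXXXXXXXXXGGGGGaaaaaaaa

The n-th term is 2n+3 k's then 3n-1 X's then n G's then 2n-2 a's, where the shown terms are n = 2, 3, 4.
For the next term, n = 5, so the run lengths are 13, 14, 5, 8.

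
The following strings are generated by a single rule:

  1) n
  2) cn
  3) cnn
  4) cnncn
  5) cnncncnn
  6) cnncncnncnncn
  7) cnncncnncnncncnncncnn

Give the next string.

Each term (from the third on) is the previous term followed by the one before it: term 3 = cn·n = cnn.
So term 8 is cnncncnncnncncnncncnn·cnncncnncnncn.

cnncncnncnncncnncncnncnncncnncnncn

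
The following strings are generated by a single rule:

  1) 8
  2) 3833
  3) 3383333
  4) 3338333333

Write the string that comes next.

Every step adds 3 to the front and 33 to the end of the previous string.
Applying this once more to 3338333333:

3333833333333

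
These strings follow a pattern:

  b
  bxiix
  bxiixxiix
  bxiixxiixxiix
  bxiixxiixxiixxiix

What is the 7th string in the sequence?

bxiixxiixxiixxiixxiixxiix

The strings grow by a fixed suffix xiix each time.
From bxiixxiixxiixxiix, 2 further steps: bxiixxiixxiixxiix → bxiixxiixxiixxiixxiix → (answer).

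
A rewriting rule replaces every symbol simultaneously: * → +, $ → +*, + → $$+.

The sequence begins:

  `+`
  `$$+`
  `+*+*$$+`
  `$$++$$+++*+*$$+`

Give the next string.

Rewriting the 15 symbols of $$++$$+++*+*$$+ one by one yields +* +* $$+ $$+ +* +* $$+ $$+ $$+ + $$+ + +* +* $$+; concatenated:

+*+*$$+$$++*+*$$+$$+$$++$$+++*+*$$+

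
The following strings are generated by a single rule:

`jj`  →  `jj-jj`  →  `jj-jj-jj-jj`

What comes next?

jj-jj-jj-jj-jj-jj-jj-jj

Each string is two copies of the previous one joined by '-'.
One more doubling of jj-jj-jj-jj gives the answer.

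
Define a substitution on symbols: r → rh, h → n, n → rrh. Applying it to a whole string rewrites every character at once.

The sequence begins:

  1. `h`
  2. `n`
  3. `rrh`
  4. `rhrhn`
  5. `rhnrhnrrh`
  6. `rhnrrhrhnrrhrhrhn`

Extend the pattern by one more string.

rhnrrhrhrhnrhnrrhrhrhnrhnrhnrrh

Applying the rule to each of the 17 symbols of rhnrrhrhnrrhrhrhn gives the pieces rh n rrh rh rh n rh n rrh rh rh n rh n rh n rrh, which concatenate to the answer.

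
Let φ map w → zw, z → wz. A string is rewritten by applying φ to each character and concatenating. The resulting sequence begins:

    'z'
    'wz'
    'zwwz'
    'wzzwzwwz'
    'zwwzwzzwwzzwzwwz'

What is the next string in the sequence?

wzzwzwwzzwwzwzzwzwwzwzzwwzzwzwwz

Replace each of the 16 characters of zwwzwzzwwzzwzwwz in place — wz zw zw wz zw wz wz zw zw wz wz zw wz zw zw wz — and concatenate.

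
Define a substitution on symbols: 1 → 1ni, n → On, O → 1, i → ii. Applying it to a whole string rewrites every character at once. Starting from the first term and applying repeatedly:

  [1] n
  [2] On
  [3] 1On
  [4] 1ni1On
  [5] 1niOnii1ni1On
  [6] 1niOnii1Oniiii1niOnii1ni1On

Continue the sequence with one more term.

1niOnii1Oniiii1ni1Oniiiiiiii1niOnii1Oniiii1niOnii1ni1On

Replace each of the 27 characters of 1niOnii1Oniiii1niOnii1ni1On in place — 1ni On ii 1 On ii ii 1ni 1 On ii ii ii ii 1ni On ii 1 On ii ii 1ni On ii 1ni 1 On — and concatenate.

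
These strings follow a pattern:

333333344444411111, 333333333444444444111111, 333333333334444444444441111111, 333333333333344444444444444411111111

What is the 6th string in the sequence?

The n-th term is 2n+3 3's then 3n 4's then n+3 1's, where the shown terms are n = 2, 3, 4, 5.
At n = 7 the blocks have lengths 17, 21, 10.

333333333333333334444444444444444444441111111111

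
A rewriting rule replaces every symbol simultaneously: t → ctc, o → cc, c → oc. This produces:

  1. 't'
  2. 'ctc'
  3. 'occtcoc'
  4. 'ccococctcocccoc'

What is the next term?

ococccocccococctcocccocococccoc

Replace each of the 15 characters of ccococctcocccoc in place — oc oc cc oc cc oc oc ctc oc cc oc oc oc cc oc — and concatenate.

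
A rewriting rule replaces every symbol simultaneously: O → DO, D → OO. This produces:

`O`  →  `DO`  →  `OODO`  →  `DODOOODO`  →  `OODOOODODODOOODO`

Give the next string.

φ(OODOOODODODOOODO) expands symbol-by-symbol to DO DO OO DO DO DO OO DO OO DO OO DO DO DO OO DO; joining the 16 pieces gives the next term.

DODOOODODODOOODOOODOOODODODOOODO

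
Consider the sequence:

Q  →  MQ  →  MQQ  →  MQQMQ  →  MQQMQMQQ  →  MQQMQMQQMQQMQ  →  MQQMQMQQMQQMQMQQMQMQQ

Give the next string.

MQQMQMQQMQQMQMQQMQMQQMQQMQMQQMQQMQ

Each term (from the third on) is the previous term followed by the one before it: term 3 = MQ·Q = MQQ.
So term 8 is MQQMQMQQMQQMQMQQMQMQQ·MQQMQMQQMQQMQ.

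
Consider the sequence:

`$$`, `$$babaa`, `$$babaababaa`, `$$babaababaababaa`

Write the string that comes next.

Every step adds babaa to the end: s(k+1) = s(k)·babaa.
So the next term is $$babaababaababaa·babaa.

$$babaababaababaababaa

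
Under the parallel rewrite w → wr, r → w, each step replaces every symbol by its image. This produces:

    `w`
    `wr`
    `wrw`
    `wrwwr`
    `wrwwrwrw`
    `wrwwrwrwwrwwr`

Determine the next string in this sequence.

Applying the rule to each of the 13 symbols of wrwwrwrwwrwwr gives the pieces wr w wr wr w wr w wr wr w wr wr w, which concatenate to the answer.

wrwwrwrwwrwwrwrwwrwrw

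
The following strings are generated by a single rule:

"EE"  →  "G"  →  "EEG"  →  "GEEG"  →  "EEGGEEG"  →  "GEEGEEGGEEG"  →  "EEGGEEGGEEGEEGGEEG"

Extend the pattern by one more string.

GEEGEEGGEEGEEGGEEGGEEGEEGGEEG

From term 3 onward, concatenate the second-to-last term with the last: EE·G = EEG, G·EEG = GEEG, …
Continuing: GEEGEEGGEEG · EEGGEEGGEEGEEGGEEG gives term 8.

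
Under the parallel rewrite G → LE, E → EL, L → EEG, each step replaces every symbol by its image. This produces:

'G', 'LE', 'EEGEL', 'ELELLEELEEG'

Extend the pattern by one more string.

ELEEGELEEGEEGELELEEGELELLE

Apply φ to ELELLEELEEG symbol by symbol: E→EL, L→EEG, E→EL, L→EEG, L→EEG, E→EL, E→EL, L→EEG, E→EL, E→EL, G→LE; joined: EL EEG EL EEG EEG EL EL EEG EL EL LE.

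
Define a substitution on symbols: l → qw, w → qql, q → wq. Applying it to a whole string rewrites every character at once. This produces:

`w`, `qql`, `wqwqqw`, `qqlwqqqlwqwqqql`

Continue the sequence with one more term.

Rewriting the 15 symbols of qqlwqqqlwqwqqql one by one yields wq wq qw qql wq wq wq qw qql wq qql wq wq wq qw; concatenated:

wqwqqwqqlwqwqwqqwqqlwqqqlwqwqwqqw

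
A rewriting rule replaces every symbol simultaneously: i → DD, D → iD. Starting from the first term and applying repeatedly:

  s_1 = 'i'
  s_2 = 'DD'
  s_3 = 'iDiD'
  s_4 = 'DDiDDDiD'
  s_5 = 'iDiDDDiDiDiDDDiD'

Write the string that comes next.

DDiDDDiDiDiDDDiDDDiDDDiDiDiDDDiD

Applying the rule to each of the 16 symbols of iDiDDDiDiDiDDDiD gives the pieces DD iD DD iD iD iD DD iD DD iD DD iD iD iD DD iD, which concatenate to the answer.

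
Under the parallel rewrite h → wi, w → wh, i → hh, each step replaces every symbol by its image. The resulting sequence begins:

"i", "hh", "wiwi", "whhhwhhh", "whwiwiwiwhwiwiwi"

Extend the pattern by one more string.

Applying the rule to each of the 16 symbols of whwiwiwiwhwiwiwi gives the pieces wh wi wh hh wh hh wh hh wh wi wh hh wh hh wh hh, which concatenate to the answer.

whwiwhhhwhhhwhhhwhwiwhhhwhhhwhhh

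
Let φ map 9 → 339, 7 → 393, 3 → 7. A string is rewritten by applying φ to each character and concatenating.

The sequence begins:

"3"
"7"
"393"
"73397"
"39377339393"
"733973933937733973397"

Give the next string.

3937733939373397733973933937733939377339393

Replace each of the 21 characters of 733973933937733973397 in place — 393 7 7 339 393 7 339 7 7 339 7 393 393 7 7 339 393 7 7 339 393 — and concatenate.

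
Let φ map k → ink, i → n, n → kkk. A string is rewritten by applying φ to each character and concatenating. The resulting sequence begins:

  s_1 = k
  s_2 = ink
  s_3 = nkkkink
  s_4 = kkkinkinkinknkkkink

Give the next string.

Rewriting the 19 symbols of kkkinkinkinknkkkink one by one yields ink ink ink n kkk ink n kkk ink n kkk ink kkk ink ink ink n kkk ink; concatenated:

inkinkinknkkkinknkkkinknkkkinkkkkinkinkinknkkkink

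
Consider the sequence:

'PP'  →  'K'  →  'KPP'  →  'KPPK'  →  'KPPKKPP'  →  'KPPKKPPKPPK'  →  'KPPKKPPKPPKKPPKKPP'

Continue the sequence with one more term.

Each term (from the third on) is the previous term followed by the one before it: term 3 = K·PP = KPP.
So term 8 is KPPKKPPKPPKKPPKKPP·KPPKKPPKPPK.

KPPKKPPKPPKKPPKKPPKPPKKPPKPPK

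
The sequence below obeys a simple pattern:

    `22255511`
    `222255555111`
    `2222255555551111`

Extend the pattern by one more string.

Term n consists of n+1 2's, followed by 2n-1 5's, followed by n 1's, where the shown terms are n = 2, 3, 4.
For the next term, n = 5, so the run lengths are 6, 9, 5.

22222255555555511111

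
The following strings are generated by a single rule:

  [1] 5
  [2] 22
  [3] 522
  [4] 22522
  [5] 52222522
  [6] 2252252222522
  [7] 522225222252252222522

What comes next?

From term 3 onward, concatenate the second-to-last term with the last: 5·22 = 522, 22·522 = 22522, …
The next term joins 2252252222522 and 522225222252252222522.

2252252222522522225222252252222522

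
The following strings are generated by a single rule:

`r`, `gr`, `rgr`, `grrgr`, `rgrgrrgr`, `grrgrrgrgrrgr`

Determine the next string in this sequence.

rgrgrrgrgrrgrrgrgrrgr

This is a Fibonacci-style word recurrence s(k) = s(k−2)·s(k−1): e.g. r·gr = rgr.
Continuing: rgrgrrgr · grrgrrgrgrrgr gives term 7.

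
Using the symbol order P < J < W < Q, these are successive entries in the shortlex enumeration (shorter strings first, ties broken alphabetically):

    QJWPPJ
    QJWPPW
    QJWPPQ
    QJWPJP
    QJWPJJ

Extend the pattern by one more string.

The successor of QJWPJJ increments the rightmost position that isn't already Q and resets every position after it to P.

QJWPJW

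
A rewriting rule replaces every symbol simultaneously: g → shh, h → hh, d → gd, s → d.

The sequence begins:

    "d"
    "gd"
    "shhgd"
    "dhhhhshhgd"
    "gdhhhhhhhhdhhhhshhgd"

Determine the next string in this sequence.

shhgdhhhhhhhhhhhhhhhhgdhhhhhhhhdhhhhshhgd

Applying the rule to each of the 20 symbols of gdhhhhhhhhdhhhhshhgd gives the pieces shh gd hh hh hh hh hh hh hh hh gd hh hh hh hh d hh hh shh gd, which concatenate to the answer.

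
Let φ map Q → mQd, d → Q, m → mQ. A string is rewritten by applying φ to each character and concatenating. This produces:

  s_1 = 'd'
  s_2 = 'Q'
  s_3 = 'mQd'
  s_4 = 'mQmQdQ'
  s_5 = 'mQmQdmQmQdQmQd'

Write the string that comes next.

Applying the rule to each of the 14 symbols of mQmQdmQmQdQmQd gives the pieces mQ mQd mQ mQd Q mQ mQd mQ mQd Q mQd mQ mQd Q, which concatenate to the answer.

mQmQdmQmQdQmQmQdmQmQdQmQdmQmQdQ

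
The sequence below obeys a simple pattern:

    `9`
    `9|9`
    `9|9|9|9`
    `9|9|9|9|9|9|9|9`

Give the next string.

9|9|9|9|9|9|9|9|9|9|9|9|9|9|9|9

Every step duplicates the string with '|' between the halves.
One more doubling of 9|9|9|9|9|9|9|9 gives the answer.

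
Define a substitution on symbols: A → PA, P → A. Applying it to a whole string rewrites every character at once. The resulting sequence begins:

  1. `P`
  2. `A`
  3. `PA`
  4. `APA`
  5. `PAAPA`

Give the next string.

APAPAAPA

Expanding PAAPA: P→A, A→PA, A→PA, P→A, A→PA. Concatenated: A PA PA A PA.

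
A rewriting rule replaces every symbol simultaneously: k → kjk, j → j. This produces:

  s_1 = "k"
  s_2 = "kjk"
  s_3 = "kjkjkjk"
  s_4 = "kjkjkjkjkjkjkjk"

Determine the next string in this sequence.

φ(kjkjkjkjkjkjkjk) expands symbol-by-symbol to kjk j kjk j kjk j kjk j kjk j kjk j kjk j kjk; joining the 15 pieces gives the next term.

kjkjkjkjkjkjkjkjkjkjkjkjkjkjkjk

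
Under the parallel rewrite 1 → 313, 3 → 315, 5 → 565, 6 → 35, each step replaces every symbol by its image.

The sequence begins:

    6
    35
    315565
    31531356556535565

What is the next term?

Replace each of the 17 characters of 31531356556535565 in place — 315 313 565 315 313 315 565 35 565 565 35 565 315 565 565 35 565 — and concatenate.

315313565315313315565355655653556531556556535565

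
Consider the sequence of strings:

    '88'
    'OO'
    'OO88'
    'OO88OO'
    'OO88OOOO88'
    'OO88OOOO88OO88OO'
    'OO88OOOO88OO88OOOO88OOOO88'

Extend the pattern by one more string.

From term 3 onward, concatenate the last term with the second-to-last: OO·88 = OO88, OO88·OO = OO88OO, …
Continuing: OO88OOOO88OO88OOOO88OOOO88 · OO88OOOO88OO88OO gives term 8.

OO88OOOO88OO88OOOO88OOOO88OO88OOOO88OO88OO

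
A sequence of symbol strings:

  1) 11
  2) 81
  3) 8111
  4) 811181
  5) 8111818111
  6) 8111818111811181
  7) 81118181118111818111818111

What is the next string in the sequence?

This is a Fibonacci-style word recurrence s(k) = s(k−1)·s(k−2): e.g. 81·11 = 8111.
Continuing: 81118181118111818111818111 · 8111818111811181 gives term 8.

811181811181118181118181118111818111811181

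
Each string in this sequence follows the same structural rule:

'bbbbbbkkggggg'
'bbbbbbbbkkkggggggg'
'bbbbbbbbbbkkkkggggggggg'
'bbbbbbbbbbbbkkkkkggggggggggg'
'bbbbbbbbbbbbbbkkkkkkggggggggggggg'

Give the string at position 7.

bbbbbbbbbbbbbbbbbbkkkkkkkkggggggggggggggggg

Each string has the form b^{2n} k^{n-1} g^{2n-1}, where the shown terms are n = 3, 4, 5, 6, 7.
For term 7, n = 9, so the run lengths are 18, 8, 17.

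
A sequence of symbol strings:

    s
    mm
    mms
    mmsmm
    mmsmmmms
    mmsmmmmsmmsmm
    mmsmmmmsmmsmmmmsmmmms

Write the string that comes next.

Each term (from the third on) is the previous term followed by the one before it: term 3 = mm·s = mms.
The next term joins mmsmmmmsmmsmmmmsmmmms and mmsmmmmsmmsmm.

mmsmmmmsmmsmmmmsmmmmsmmsmmmmsmmsmm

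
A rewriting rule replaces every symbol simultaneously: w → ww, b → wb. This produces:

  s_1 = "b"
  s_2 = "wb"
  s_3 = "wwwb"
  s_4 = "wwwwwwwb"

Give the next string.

wwwwwwwwwwwwwwwb

Rewriting each symbol of wwwwwwwb: w→ww, w→ww, w→ww, w→ww, w→ww, w→ww, w→ww, b→wb, which concatenates to ww ww ww ww ww ww ww wb.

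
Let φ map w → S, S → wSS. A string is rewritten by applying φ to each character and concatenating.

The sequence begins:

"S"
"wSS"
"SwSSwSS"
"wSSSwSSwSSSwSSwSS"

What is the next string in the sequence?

SwSSwSSwSSSwSSwSSSwSSwSSwSSSwSSwSSSwSSwSS

φ(wSSSwSSwSSSwSSwSS) expands symbol-by-symbol to S wSS wSS wSS S wSS wSS S wSS wSS wSS S wSS wSS S wSS wSS; joining the 17 pieces gives the next term.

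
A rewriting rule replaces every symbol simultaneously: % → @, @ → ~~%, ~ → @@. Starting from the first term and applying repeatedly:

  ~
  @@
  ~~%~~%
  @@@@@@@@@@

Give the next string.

~~%~~%~~%~~%~~%~~%~~%~~%~~%~~%

Expanding @@@@@@@@@@: @→~~%, @→~~%, @→~~%, @→~~%, @→~~%, @→~~%, @→~~%, @→~~%, @→~~%, @→~~%. Concatenated: ~~% ~~% ~~% ~~% ~~% ~~% ~~% ~~% ~~% ~~%.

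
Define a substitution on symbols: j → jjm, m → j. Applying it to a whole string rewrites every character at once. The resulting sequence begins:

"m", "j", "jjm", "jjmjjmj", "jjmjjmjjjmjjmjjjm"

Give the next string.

jjmjjmjjjmjjmjjjmjjmjjmjjjmjjmjjjmjjmjjmj

Replace each of the 17 characters of jjmjjmjjjmjjmjjjm in place — jjm jjm j jjm jjm j jjm jjm jjm j jjm jjm j jjm jjm jjm j — and concatenate.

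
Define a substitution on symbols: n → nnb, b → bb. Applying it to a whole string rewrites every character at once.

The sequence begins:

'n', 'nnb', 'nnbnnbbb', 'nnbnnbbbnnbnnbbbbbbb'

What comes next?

φ(nnbnnbbbnnbnnbbbbbbb) expands symbol-by-symbol to nnb nnb bb nnb nnb bb bb bb nnb nnb bb nnb nnb bb bb bb bb bb bb bb; joining the 20 pieces gives the next term.

nnbnnbbbnnbnnbbbbbbbnnbnnbbbnnbnnbbbbbbbbbbbbbbb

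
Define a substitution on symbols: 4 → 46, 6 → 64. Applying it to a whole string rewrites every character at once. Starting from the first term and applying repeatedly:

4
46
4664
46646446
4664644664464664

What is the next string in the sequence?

46646446644646646446466446646446

Applying the rule to each of the 16 symbols of 4664644664464664 gives the pieces 46 64 64 46 64 46 46 64 64 46 46 64 46 64 64 46, which concatenate to the answer.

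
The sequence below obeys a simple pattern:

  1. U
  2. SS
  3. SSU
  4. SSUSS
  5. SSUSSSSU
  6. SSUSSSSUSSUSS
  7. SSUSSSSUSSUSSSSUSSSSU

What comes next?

This is a Fibonacci-style word recurrence s(k) = s(k−1)·s(k−2): e.g. SS·U = SSU.
Continuing: SSUSSSSUSSUSSSSUSSSSU · SSUSSSSUSSUSS gives term 8.

SSUSSSSUSSUSSSSUSSSSUSSUSSSSUSSUSS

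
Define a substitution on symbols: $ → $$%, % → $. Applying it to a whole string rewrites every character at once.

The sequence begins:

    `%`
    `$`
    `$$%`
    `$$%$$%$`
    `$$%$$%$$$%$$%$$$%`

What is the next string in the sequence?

Rewriting the 17 symbols of $$%$$%$$$%$$%$$$% one by one yields $$% $$% $ $$% $$% $ $$% $$% $$% $ $$% $$% $ $$% $$% $$% $; concatenated:

$$%$$%$$$%$$%$$$%$$%$$%$$$%$$%$$$%$$%$$%$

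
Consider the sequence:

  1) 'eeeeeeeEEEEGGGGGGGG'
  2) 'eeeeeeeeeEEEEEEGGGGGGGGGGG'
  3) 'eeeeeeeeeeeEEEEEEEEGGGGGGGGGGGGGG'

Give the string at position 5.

The n-th term is 2n+1 e's then 2n-2 E's then 3n-1 G's, where the shown terms are n = 3, 4, 5.
At n = 7 the blocks have lengths 15, 12, 20.

eeeeeeeeeeeeeeeEEEEEEEEEEEEGGGGGGGGGGGGGGGGGGGG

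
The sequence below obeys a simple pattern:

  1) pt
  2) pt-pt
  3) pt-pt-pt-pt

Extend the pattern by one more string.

s(k+1) = s(k)·-·s(k) — each term doubles the last with '-' between the halves.
Doubling pt-pt-pt-pt with '-' between the halves:

pt-pt-pt-pt-pt-pt-pt-pt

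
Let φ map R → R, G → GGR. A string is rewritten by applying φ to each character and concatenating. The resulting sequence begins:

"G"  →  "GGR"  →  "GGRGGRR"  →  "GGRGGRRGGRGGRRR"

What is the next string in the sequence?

Rewriting the 15 symbols of GGRGGRRGGRGGRRR one by one yields GGR GGR R GGR GGR R R GGR GGR R GGR GGR R R R; concatenated:

GGRGGRRGGRGGRRRGGRGGRRGGRGGRRRR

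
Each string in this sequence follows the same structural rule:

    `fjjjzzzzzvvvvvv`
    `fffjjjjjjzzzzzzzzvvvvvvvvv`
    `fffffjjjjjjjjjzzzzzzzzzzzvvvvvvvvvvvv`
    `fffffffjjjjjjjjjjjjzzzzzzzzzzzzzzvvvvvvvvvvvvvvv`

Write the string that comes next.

fffffffffjjjjjjjjjjjjjjjzzzzzzzzzzzzzzzzzvvvvvvvvvvvvvvvvvv

Each string has the form f^{2n-1} j^{3n} z^{3n+2} v^{3n+3} (n = 1, 2, …).
For the next term, n = 5, so the run lengths are 9, 15, 17, 18.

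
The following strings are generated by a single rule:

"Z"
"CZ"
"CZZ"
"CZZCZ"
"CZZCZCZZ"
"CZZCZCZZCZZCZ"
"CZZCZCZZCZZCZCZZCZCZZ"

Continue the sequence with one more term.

This is a Fibonacci-style word recurrence s(k) = s(k−1)·s(k−2): e.g. CZ·Z = CZZ.
So term 8 is CZZCZCZZCZZCZCZZCZCZZ·CZZCZCZZCZZCZ.

CZZCZCZZCZZCZCZZCZCZZCZZCZCZZCZZCZ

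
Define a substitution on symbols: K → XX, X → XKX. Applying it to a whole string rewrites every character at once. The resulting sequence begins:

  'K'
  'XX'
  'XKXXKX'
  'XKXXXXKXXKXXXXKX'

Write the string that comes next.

φ(XKXXXXKXXKXXXXKX) expands symbol-by-symbol to XKX XX XKX XKX XKX XKX XX XKX XKX XX XKX XKX XKX XKX XX XKX; joining the 16 pieces gives the next term.

XKXXXXKXXKXXKXXKXXXXKXXKXXXXKXXKXXKXXKXXXXKX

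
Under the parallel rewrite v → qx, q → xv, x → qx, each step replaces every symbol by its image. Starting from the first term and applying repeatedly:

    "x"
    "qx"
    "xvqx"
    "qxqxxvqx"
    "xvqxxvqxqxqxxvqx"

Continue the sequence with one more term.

qxqxxvqxqxqxxvqxxvqxxvqxqxqxxvqx

φ(xvqxxvqxqxqxxvqx) expands symbol-by-symbol to qx qx xv qx qx qx xv qx xv qx xv qx qx qx xv qx; joining the 16 pieces gives the next term.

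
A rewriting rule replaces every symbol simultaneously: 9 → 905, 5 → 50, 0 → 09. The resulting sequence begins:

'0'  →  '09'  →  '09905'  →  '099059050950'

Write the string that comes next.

0990590509509050950099055009

Expanding 099059050950: 0→09, 9→905, 9→905, 0→09, 5→50, 9→905, 0→09, 5→50, 0→09, 9→905, 5→50, 0→09. Concatenated: 09 905 905 09 50 905 09 50 09 905 50 09.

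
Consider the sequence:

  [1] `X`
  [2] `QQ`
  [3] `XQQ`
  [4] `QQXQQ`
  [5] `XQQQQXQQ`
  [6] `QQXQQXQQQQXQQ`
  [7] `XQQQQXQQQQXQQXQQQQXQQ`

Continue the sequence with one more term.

This is a Fibonacci-style word recurrence s(k) = s(k−2)·s(k−1): e.g. X·QQ = XQQ.
Continuing: QQXQQXQQQQXQQ · XQQQQXQQQQXQQXQQQQXQQ gives term 8.

QQXQQXQQQQXQQXQQQQXQQQQXQQXQQQQXQQ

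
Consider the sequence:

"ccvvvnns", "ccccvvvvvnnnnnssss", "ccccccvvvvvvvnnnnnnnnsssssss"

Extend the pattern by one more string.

ccccccccvvvvvvvvvnnnnnnnnnnnssssssssss

Each string has the form c^{2n} v^{2n+1} n^{3n-1} s^{3n-2} (n = 1, 2, …).
At n = 4 the blocks have lengths 8, 9, 11, 10.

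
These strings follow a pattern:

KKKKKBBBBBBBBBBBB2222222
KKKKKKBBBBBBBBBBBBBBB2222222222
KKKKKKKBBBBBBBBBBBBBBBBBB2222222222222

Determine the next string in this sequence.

KKKKKKKKBBBBBBBBBBBBBBBBBBBBB2222222222222222

Each string has the form K^{n+2} B^{3n+3} 2^{3n-2}, where the shown terms are n = 3, 4, 5.
For the next term, n = 6, so the run lengths are 8, 21, 16.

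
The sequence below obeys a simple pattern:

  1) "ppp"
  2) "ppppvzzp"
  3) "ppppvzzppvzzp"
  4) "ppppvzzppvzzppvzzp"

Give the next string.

The strings grow by a fixed suffix pvzzp each time.
One more step from ppppvzzppvzzppvzzp gives the answer.

ppppvzzppvzzppvzzppvzzp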